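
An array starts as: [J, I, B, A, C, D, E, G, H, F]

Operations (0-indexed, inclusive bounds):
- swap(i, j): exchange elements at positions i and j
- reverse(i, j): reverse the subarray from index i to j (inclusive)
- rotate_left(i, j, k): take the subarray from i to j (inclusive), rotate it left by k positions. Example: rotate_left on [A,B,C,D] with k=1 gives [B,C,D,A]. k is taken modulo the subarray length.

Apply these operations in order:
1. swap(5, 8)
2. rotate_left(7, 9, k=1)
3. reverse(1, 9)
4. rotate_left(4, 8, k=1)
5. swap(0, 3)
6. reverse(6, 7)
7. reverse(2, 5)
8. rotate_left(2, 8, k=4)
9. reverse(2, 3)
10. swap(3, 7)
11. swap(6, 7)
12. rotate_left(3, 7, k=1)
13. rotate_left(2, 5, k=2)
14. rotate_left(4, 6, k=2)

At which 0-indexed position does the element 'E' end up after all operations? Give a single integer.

Answer: 6

Derivation:
After 1 (swap(5, 8)): [J, I, B, A, C, H, E, G, D, F]
After 2 (rotate_left(7, 9, k=1)): [J, I, B, A, C, H, E, D, F, G]
After 3 (reverse(1, 9)): [J, G, F, D, E, H, C, A, B, I]
After 4 (rotate_left(4, 8, k=1)): [J, G, F, D, H, C, A, B, E, I]
After 5 (swap(0, 3)): [D, G, F, J, H, C, A, B, E, I]
After 6 (reverse(6, 7)): [D, G, F, J, H, C, B, A, E, I]
After 7 (reverse(2, 5)): [D, G, C, H, J, F, B, A, E, I]
After 8 (rotate_left(2, 8, k=4)): [D, G, B, A, E, C, H, J, F, I]
After 9 (reverse(2, 3)): [D, G, A, B, E, C, H, J, F, I]
After 10 (swap(3, 7)): [D, G, A, J, E, C, H, B, F, I]
After 11 (swap(6, 7)): [D, G, A, J, E, C, B, H, F, I]
After 12 (rotate_left(3, 7, k=1)): [D, G, A, E, C, B, H, J, F, I]
After 13 (rotate_left(2, 5, k=2)): [D, G, C, B, A, E, H, J, F, I]
After 14 (rotate_left(4, 6, k=2)): [D, G, C, B, H, A, E, J, F, I]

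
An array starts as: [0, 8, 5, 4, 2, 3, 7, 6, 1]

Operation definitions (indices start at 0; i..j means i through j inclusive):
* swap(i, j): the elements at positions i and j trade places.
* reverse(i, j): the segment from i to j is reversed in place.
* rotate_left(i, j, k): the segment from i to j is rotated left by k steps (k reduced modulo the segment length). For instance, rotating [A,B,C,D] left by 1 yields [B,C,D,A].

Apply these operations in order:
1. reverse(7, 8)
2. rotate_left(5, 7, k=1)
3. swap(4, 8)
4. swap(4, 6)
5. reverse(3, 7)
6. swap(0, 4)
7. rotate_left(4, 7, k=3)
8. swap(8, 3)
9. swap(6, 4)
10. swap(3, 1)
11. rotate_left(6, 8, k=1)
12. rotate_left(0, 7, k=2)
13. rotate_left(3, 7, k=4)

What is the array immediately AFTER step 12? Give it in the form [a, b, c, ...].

After 1 (reverse(7, 8)): [0, 8, 5, 4, 2, 3, 7, 1, 6]
After 2 (rotate_left(5, 7, k=1)): [0, 8, 5, 4, 2, 7, 1, 3, 6]
After 3 (swap(4, 8)): [0, 8, 5, 4, 6, 7, 1, 3, 2]
After 4 (swap(4, 6)): [0, 8, 5, 4, 1, 7, 6, 3, 2]
After 5 (reverse(3, 7)): [0, 8, 5, 3, 6, 7, 1, 4, 2]
After 6 (swap(0, 4)): [6, 8, 5, 3, 0, 7, 1, 4, 2]
After 7 (rotate_left(4, 7, k=3)): [6, 8, 5, 3, 4, 0, 7, 1, 2]
After 8 (swap(8, 3)): [6, 8, 5, 2, 4, 0, 7, 1, 3]
After 9 (swap(6, 4)): [6, 8, 5, 2, 7, 0, 4, 1, 3]
After 10 (swap(3, 1)): [6, 2, 5, 8, 7, 0, 4, 1, 3]
After 11 (rotate_left(6, 8, k=1)): [6, 2, 5, 8, 7, 0, 1, 3, 4]
After 12 (rotate_left(0, 7, k=2)): [5, 8, 7, 0, 1, 3, 6, 2, 4]

Answer: [5, 8, 7, 0, 1, 3, 6, 2, 4]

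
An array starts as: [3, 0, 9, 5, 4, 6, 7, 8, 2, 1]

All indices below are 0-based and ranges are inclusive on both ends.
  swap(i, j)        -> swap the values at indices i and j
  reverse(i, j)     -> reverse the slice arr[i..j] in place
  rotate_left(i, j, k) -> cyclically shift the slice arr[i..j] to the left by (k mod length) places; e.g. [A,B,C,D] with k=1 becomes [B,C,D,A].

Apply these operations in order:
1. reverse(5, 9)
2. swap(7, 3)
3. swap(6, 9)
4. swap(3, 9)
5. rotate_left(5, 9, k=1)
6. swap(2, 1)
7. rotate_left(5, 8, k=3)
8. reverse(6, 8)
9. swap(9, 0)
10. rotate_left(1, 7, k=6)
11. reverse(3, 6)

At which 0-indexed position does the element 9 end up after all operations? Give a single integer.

Answer: 2

Derivation:
After 1 (reverse(5, 9)): [3, 0, 9, 5, 4, 1, 2, 8, 7, 6]
After 2 (swap(7, 3)): [3, 0, 9, 8, 4, 1, 2, 5, 7, 6]
After 3 (swap(6, 9)): [3, 0, 9, 8, 4, 1, 6, 5, 7, 2]
After 4 (swap(3, 9)): [3, 0, 9, 2, 4, 1, 6, 5, 7, 8]
After 5 (rotate_left(5, 9, k=1)): [3, 0, 9, 2, 4, 6, 5, 7, 8, 1]
After 6 (swap(2, 1)): [3, 9, 0, 2, 4, 6, 5, 7, 8, 1]
After 7 (rotate_left(5, 8, k=3)): [3, 9, 0, 2, 4, 8, 6, 5, 7, 1]
After 8 (reverse(6, 8)): [3, 9, 0, 2, 4, 8, 7, 5, 6, 1]
After 9 (swap(9, 0)): [1, 9, 0, 2, 4, 8, 7, 5, 6, 3]
After 10 (rotate_left(1, 7, k=6)): [1, 5, 9, 0, 2, 4, 8, 7, 6, 3]
After 11 (reverse(3, 6)): [1, 5, 9, 8, 4, 2, 0, 7, 6, 3]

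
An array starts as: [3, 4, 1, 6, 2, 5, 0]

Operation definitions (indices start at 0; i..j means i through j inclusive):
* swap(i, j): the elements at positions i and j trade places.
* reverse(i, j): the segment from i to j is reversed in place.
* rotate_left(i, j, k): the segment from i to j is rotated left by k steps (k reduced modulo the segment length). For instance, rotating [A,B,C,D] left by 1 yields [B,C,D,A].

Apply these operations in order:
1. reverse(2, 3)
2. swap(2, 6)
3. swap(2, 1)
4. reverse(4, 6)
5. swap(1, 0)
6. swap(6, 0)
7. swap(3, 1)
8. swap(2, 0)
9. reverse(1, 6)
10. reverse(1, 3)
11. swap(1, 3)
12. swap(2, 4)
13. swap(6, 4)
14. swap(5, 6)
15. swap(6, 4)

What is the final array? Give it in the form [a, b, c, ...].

After 1 (reverse(2, 3)): [3, 4, 6, 1, 2, 5, 0]
After 2 (swap(2, 6)): [3, 4, 0, 1, 2, 5, 6]
After 3 (swap(2, 1)): [3, 0, 4, 1, 2, 5, 6]
After 4 (reverse(4, 6)): [3, 0, 4, 1, 6, 5, 2]
After 5 (swap(1, 0)): [0, 3, 4, 1, 6, 5, 2]
After 6 (swap(6, 0)): [2, 3, 4, 1, 6, 5, 0]
After 7 (swap(3, 1)): [2, 1, 4, 3, 6, 5, 0]
After 8 (swap(2, 0)): [4, 1, 2, 3, 6, 5, 0]
After 9 (reverse(1, 6)): [4, 0, 5, 6, 3, 2, 1]
After 10 (reverse(1, 3)): [4, 6, 5, 0, 3, 2, 1]
After 11 (swap(1, 3)): [4, 0, 5, 6, 3, 2, 1]
After 12 (swap(2, 4)): [4, 0, 3, 6, 5, 2, 1]
After 13 (swap(6, 4)): [4, 0, 3, 6, 1, 2, 5]
After 14 (swap(5, 6)): [4, 0, 3, 6, 1, 5, 2]
After 15 (swap(6, 4)): [4, 0, 3, 6, 2, 5, 1]

Answer: [4, 0, 3, 6, 2, 5, 1]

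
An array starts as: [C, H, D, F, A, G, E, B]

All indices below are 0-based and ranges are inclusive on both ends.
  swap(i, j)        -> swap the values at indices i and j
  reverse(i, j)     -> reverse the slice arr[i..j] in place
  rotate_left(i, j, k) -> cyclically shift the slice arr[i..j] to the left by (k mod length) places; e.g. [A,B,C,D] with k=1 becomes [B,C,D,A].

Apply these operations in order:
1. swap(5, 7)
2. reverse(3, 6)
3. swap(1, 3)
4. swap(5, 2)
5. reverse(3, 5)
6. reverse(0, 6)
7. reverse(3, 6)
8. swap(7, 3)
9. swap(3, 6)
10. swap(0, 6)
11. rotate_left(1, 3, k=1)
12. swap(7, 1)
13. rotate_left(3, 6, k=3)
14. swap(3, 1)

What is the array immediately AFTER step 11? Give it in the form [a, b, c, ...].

Answer: [G, B, D, H, E, A, F, C]

Derivation:
After 1 (swap(5, 7)): [C, H, D, F, A, B, E, G]
After 2 (reverse(3, 6)): [C, H, D, E, B, A, F, G]
After 3 (swap(1, 3)): [C, E, D, H, B, A, F, G]
After 4 (swap(5, 2)): [C, E, A, H, B, D, F, G]
After 5 (reverse(3, 5)): [C, E, A, D, B, H, F, G]
After 6 (reverse(0, 6)): [F, H, B, D, A, E, C, G]
After 7 (reverse(3, 6)): [F, H, B, C, E, A, D, G]
After 8 (swap(7, 3)): [F, H, B, G, E, A, D, C]
After 9 (swap(3, 6)): [F, H, B, D, E, A, G, C]
After 10 (swap(0, 6)): [G, H, B, D, E, A, F, C]
After 11 (rotate_left(1, 3, k=1)): [G, B, D, H, E, A, F, C]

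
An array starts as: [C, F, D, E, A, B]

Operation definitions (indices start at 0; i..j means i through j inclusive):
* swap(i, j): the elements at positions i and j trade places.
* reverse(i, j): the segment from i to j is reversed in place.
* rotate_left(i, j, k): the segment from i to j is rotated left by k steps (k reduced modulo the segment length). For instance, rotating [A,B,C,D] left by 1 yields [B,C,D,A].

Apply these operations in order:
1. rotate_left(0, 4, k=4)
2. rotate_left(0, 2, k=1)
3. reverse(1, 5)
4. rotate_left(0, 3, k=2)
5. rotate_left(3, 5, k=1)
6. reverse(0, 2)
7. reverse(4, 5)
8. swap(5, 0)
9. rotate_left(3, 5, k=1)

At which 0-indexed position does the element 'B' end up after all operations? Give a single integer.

Answer: 3

Derivation:
After 1 (rotate_left(0, 4, k=4)): [A, C, F, D, E, B]
After 2 (rotate_left(0, 2, k=1)): [C, F, A, D, E, B]
After 3 (reverse(1, 5)): [C, B, E, D, A, F]
After 4 (rotate_left(0, 3, k=2)): [E, D, C, B, A, F]
After 5 (rotate_left(3, 5, k=1)): [E, D, C, A, F, B]
After 6 (reverse(0, 2)): [C, D, E, A, F, B]
After 7 (reverse(4, 5)): [C, D, E, A, B, F]
After 8 (swap(5, 0)): [F, D, E, A, B, C]
After 9 (rotate_left(3, 5, k=1)): [F, D, E, B, C, A]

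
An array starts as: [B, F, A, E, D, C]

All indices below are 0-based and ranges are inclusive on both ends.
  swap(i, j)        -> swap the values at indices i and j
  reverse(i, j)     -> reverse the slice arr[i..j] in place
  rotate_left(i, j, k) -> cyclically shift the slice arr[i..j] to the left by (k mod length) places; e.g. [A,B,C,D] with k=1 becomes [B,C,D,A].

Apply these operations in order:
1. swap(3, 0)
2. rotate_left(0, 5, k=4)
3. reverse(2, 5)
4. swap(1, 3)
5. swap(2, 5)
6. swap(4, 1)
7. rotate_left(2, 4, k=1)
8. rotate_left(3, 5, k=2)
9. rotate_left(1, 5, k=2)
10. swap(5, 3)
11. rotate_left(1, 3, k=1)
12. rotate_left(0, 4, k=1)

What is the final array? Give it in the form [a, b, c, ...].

Answer: [A, C, B, F, D, E]

Derivation:
After 1 (swap(3, 0)): [E, F, A, B, D, C]
After 2 (rotate_left(0, 5, k=4)): [D, C, E, F, A, B]
After 3 (reverse(2, 5)): [D, C, B, A, F, E]
After 4 (swap(1, 3)): [D, A, B, C, F, E]
After 5 (swap(2, 5)): [D, A, E, C, F, B]
After 6 (swap(4, 1)): [D, F, E, C, A, B]
After 7 (rotate_left(2, 4, k=1)): [D, F, C, A, E, B]
After 8 (rotate_left(3, 5, k=2)): [D, F, C, B, A, E]
After 9 (rotate_left(1, 5, k=2)): [D, B, A, E, F, C]
After 10 (swap(5, 3)): [D, B, A, C, F, E]
After 11 (rotate_left(1, 3, k=1)): [D, A, C, B, F, E]
After 12 (rotate_left(0, 4, k=1)): [A, C, B, F, D, E]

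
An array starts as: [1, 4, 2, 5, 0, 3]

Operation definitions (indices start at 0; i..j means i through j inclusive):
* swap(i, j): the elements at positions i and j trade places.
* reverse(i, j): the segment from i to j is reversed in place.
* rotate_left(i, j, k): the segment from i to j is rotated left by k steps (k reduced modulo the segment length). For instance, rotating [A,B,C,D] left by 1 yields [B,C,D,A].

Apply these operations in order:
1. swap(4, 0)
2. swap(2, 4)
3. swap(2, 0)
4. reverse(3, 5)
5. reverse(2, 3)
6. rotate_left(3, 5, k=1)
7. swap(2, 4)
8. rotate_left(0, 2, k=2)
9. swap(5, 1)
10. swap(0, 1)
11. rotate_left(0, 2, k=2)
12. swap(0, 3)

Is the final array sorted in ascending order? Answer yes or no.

Answer: no

Derivation:
After 1 (swap(4, 0)): [0, 4, 2, 5, 1, 3]
After 2 (swap(2, 4)): [0, 4, 1, 5, 2, 3]
After 3 (swap(2, 0)): [1, 4, 0, 5, 2, 3]
After 4 (reverse(3, 5)): [1, 4, 0, 3, 2, 5]
After 5 (reverse(2, 3)): [1, 4, 3, 0, 2, 5]
After 6 (rotate_left(3, 5, k=1)): [1, 4, 3, 2, 5, 0]
After 7 (swap(2, 4)): [1, 4, 5, 2, 3, 0]
After 8 (rotate_left(0, 2, k=2)): [5, 1, 4, 2, 3, 0]
After 9 (swap(5, 1)): [5, 0, 4, 2, 3, 1]
After 10 (swap(0, 1)): [0, 5, 4, 2, 3, 1]
After 11 (rotate_left(0, 2, k=2)): [4, 0, 5, 2, 3, 1]
After 12 (swap(0, 3)): [2, 0, 5, 4, 3, 1]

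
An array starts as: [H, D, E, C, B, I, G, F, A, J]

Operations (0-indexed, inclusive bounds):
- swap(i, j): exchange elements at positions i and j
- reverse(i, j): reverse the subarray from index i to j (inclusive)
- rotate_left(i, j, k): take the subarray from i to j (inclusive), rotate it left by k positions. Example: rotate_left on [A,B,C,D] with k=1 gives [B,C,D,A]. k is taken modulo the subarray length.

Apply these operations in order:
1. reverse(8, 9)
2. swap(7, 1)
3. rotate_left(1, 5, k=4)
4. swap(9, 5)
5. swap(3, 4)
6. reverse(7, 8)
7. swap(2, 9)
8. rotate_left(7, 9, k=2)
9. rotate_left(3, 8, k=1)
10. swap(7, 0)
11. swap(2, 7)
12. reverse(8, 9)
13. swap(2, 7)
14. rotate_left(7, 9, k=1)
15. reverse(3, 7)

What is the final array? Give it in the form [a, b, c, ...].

Answer: [J, I, B, D, F, G, A, E, C, H]

Derivation:
After 1 (reverse(8, 9)): [H, D, E, C, B, I, G, F, J, A]
After 2 (swap(7, 1)): [H, F, E, C, B, I, G, D, J, A]
After 3 (rotate_left(1, 5, k=4)): [H, I, F, E, C, B, G, D, J, A]
After 4 (swap(9, 5)): [H, I, F, E, C, A, G, D, J, B]
After 5 (swap(3, 4)): [H, I, F, C, E, A, G, D, J, B]
After 6 (reverse(7, 8)): [H, I, F, C, E, A, G, J, D, B]
After 7 (swap(2, 9)): [H, I, B, C, E, A, G, J, D, F]
After 8 (rotate_left(7, 9, k=2)): [H, I, B, C, E, A, G, F, J, D]
After 9 (rotate_left(3, 8, k=1)): [H, I, B, E, A, G, F, J, C, D]
After 10 (swap(7, 0)): [J, I, B, E, A, G, F, H, C, D]
After 11 (swap(2, 7)): [J, I, H, E, A, G, F, B, C, D]
After 12 (reverse(8, 9)): [J, I, H, E, A, G, F, B, D, C]
After 13 (swap(2, 7)): [J, I, B, E, A, G, F, H, D, C]
After 14 (rotate_left(7, 9, k=1)): [J, I, B, E, A, G, F, D, C, H]
After 15 (reverse(3, 7)): [J, I, B, D, F, G, A, E, C, H]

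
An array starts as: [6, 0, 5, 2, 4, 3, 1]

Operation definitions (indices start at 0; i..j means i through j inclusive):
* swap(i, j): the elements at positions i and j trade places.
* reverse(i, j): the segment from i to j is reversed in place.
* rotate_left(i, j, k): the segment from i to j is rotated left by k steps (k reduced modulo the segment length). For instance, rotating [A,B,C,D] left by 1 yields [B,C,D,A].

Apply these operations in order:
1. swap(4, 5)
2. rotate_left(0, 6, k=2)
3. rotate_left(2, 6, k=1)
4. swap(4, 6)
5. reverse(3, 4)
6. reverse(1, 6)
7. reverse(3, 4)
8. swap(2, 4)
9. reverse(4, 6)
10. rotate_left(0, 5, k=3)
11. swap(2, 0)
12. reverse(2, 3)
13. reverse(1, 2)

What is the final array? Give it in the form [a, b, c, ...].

After 1 (swap(4, 5)): [6, 0, 5, 2, 3, 4, 1]
After 2 (rotate_left(0, 6, k=2)): [5, 2, 3, 4, 1, 6, 0]
After 3 (rotate_left(2, 6, k=1)): [5, 2, 4, 1, 6, 0, 3]
After 4 (swap(4, 6)): [5, 2, 4, 1, 3, 0, 6]
After 5 (reverse(3, 4)): [5, 2, 4, 3, 1, 0, 6]
After 6 (reverse(1, 6)): [5, 6, 0, 1, 3, 4, 2]
After 7 (reverse(3, 4)): [5, 6, 0, 3, 1, 4, 2]
After 8 (swap(2, 4)): [5, 6, 1, 3, 0, 4, 2]
After 9 (reverse(4, 6)): [5, 6, 1, 3, 2, 4, 0]
After 10 (rotate_left(0, 5, k=3)): [3, 2, 4, 5, 6, 1, 0]
After 11 (swap(2, 0)): [4, 2, 3, 5, 6, 1, 0]
After 12 (reverse(2, 3)): [4, 2, 5, 3, 6, 1, 0]
After 13 (reverse(1, 2)): [4, 5, 2, 3, 6, 1, 0]

Answer: [4, 5, 2, 3, 6, 1, 0]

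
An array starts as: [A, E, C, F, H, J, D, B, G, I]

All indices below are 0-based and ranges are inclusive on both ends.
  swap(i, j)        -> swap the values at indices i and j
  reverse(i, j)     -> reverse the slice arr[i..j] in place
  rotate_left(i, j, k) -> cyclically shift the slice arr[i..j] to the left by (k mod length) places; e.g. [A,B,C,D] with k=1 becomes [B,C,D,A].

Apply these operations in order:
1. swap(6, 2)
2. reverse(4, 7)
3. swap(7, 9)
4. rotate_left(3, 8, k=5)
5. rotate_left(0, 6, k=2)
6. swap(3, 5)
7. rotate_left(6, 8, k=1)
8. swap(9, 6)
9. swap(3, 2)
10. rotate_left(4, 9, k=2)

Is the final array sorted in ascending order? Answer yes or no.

Answer: no

Derivation:
After 1 (swap(6, 2)): [A, E, D, F, H, J, C, B, G, I]
After 2 (reverse(4, 7)): [A, E, D, F, B, C, J, H, G, I]
After 3 (swap(7, 9)): [A, E, D, F, B, C, J, I, G, H]
After 4 (rotate_left(3, 8, k=5)): [A, E, D, G, F, B, C, J, I, H]
After 5 (rotate_left(0, 6, k=2)): [D, G, F, B, C, A, E, J, I, H]
After 6 (swap(3, 5)): [D, G, F, A, C, B, E, J, I, H]
After 7 (rotate_left(6, 8, k=1)): [D, G, F, A, C, B, J, I, E, H]
After 8 (swap(9, 6)): [D, G, F, A, C, B, H, I, E, J]
After 9 (swap(3, 2)): [D, G, A, F, C, B, H, I, E, J]
After 10 (rotate_left(4, 9, k=2)): [D, G, A, F, H, I, E, J, C, B]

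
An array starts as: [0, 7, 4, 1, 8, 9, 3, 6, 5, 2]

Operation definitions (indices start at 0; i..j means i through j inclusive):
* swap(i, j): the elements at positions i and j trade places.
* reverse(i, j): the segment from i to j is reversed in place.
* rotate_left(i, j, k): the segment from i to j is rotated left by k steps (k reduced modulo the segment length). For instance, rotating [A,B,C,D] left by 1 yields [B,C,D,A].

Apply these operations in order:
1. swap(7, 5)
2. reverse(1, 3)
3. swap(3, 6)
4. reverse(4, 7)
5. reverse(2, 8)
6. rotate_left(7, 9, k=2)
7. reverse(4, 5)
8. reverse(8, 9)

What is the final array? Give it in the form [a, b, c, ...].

Answer: [0, 1, 5, 8, 7, 6, 9, 2, 4, 3]

Derivation:
After 1 (swap(7, 5)): [0, 7, 4, 1, 8, 6, 3, 9, 5, 2]
After 2 (reverse(1, 3)): [0, 1, 4, 7, 8, 6, 3, 9, 5, 2]
After 3 (swap(3, 6)): [0, 1, 4, 3, 8, 6, 7, 9, 5, 2]
After 4 (reverse(4, 7)): [0, 1, 4, 3, 9, 7, 6, 8, 5, 2]
After 5 (reverse(2, 8)): [0, 1, 5, 8, 6, 7, 9, 3, 4, 2]
After 6 (rotate_left(7, 9, k=2)): [0, 1, 5, 8, 6, 7, 9, 2, 3, 4]
After 7 (reverse(4, 5)): [0, 1, 5, 8, 7, 6, 9, 2, 3, 4]
After 8 (reverse(8, 9)): [0, 1, 5, 8, 7, 6, 9, 2, 4, 3]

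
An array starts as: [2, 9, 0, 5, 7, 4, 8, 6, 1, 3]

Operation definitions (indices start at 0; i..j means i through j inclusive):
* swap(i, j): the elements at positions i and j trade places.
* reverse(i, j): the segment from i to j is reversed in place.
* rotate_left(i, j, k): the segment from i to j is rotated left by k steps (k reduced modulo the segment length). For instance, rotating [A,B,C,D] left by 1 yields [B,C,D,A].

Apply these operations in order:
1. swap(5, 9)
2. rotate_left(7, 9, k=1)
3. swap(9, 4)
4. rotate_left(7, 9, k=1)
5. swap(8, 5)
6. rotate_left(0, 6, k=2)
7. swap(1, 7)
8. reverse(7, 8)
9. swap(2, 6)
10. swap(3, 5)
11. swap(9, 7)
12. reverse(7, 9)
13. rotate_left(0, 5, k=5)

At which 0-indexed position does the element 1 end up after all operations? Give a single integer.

After 1 (swap(5, 9)): [2, 9, 0, 5, 7, 3, 8, 6, 1, 4]
After 2 (rotate_left(7, 9, k=1)): [2, 9, 0, 5, 7, 3, 8, 1, 4, 6]
After 3 (swap(9, 4)): [2, 9, 0, 5, 6, 3, 8, 1, 4, 7]
After 4 (rotate_left(7, 9, k=1)): [2, 9, 0, 5, 6, 3, 8, 4, 7, 1]
After 5 (swap(8, 5)): [2, 9, 0, 5, 6, 7, 8, 4, 3, 1]
After 6 (rotate_left(0, 6, k=2)): [0, 5, 6, 7, 8, 2, 9, 4, 3, 1]
After 7 (swap(1, 7)): [0, 4, 6, 7, 8, 2, 9, 5, 3, 1]
After 8 (reverse(7, 8)): [0, 4, 6, 7, 8, 2, 9, 3, 5, 1]
After 9 (swap(2, 6)): [0, 4, 9, 7, 8, 2, 6, 3, 5, 1]
After 10 (swap(3, 5)): [0, 4, 9, 2, 8, 7, 6, 3, 5, 1]
After 11 (swap(9, 7)): [0, 4, 9, 2, 8, 7, 6, 1, 5, 3]
After 12 (reverse(7, 9)): [0, 4, 9, 2, 8, 7, 6, 3, 5, 1]
After 13 (rotate_left(0, 5, k=5)): [7, 0, 4, 9, 2, 8, 6, 3, 5, 1]

Answer: 9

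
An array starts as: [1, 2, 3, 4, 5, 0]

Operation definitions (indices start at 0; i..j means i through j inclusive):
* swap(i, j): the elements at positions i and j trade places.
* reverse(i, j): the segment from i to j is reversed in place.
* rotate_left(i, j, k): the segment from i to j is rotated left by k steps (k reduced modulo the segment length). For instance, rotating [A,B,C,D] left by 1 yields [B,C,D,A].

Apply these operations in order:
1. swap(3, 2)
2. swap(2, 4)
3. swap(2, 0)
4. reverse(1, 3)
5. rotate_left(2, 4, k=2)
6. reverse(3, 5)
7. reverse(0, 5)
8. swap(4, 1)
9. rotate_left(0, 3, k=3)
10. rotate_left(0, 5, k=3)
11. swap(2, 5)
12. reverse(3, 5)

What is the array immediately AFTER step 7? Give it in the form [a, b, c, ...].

Answer: [1, 2, 0, 4, 3, 5]

Derivation:
After 1 (swap(3, 2)): [1, 2, 4, 3, 5, 0]
After 2 (swap(2, 4)): [1, 2, 5, 3, 4, 0]
After 3 (swap(2, 0)): [5, 2, 1, 3, 4, 0]
After 4 (reverse(1, 3)): [5, 3, 1, 2, 4, 0]
After 5 (rotate_left(2, 4, k=2)): [5, 3, 4, 1, 2, 0]
After 6 (reverse(3, 5)): [5, 3, 4, 0, 2, 1]
After 7 (reverse(0, 5)): [1, 2, 0, 4, 3, 5]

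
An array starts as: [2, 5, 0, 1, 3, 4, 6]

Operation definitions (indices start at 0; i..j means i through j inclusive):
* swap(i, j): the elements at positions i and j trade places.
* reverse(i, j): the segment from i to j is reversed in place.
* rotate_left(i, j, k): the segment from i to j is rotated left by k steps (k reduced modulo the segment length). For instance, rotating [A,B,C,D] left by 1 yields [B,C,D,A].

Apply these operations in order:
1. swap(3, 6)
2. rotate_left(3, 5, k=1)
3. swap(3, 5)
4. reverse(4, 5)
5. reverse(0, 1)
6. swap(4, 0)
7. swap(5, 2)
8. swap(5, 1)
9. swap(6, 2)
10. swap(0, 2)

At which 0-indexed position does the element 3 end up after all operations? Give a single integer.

Answer: 2

Derivation:
After 1 (swap(3, 6)): [2, 5, 0, 6, 3, 4, 1]
After 2 (rotate_left(3, 5, k=1)): [2, 5, 0, 3, 4, 6, 1]
After 3 (swap(3, 5)): [2, 5, 0, 6, 4, 3, 1]
After 4 (reverse(4, 5)): [2, 5, 0, 6, 3, 4, 1]
After 5 (reverse(0, 1)): [5, 2, 0, 6, 3, 4, 1]
After 6 (swap(4, 0)): [3, 2, 0, 6, 5, 4, 1]
After 7 (swap(5, 2)): [3, 2, 4, 6, 5, 0, 1]
After 8 (swap(5, 1)): [3, 0, 4, 6, 5, 2, 1]
After 9 (swap(6, 2)): [3, 0, 1, 6, 5, 2, 4]
After 10 (swap(0, 2)): [1, 0, 3, 6, 5, 2, 4]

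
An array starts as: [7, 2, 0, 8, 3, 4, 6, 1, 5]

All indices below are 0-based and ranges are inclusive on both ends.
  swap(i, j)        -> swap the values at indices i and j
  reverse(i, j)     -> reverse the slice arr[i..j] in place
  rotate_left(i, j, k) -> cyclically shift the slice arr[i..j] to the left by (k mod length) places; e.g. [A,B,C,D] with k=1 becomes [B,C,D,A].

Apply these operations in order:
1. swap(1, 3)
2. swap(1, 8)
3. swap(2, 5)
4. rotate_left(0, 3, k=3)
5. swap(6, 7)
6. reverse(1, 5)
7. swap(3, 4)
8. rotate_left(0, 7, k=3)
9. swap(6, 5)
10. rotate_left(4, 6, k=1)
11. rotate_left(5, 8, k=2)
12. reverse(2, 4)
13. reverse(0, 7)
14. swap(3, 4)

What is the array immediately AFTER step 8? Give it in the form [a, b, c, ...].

Answer: [5, 4, 7, 1, 6, 2, 0, 3, 8]

Derivation:
After 1 (swap(1, 3)): [7, 8, 0, 2, 3, 4, 6, 1, 5]
After 2 (swap(1, 8)): [7, 5, 0, 2, 3, 4, 6, 1, 8]
After 3 (swap(2, 5)): [7, 5, 4, 2, 3, 0, 6, 1, 8]
After 4 (rotate_left(0, 3, k=3)): [2, 7, 5, 4, 3, 0, 6, 1, 8]
After 5 (swap(6, 7)): [2, 7, 5, 4, 3, 0, 1, 6, 8]
After 6 (reverse(1, 5)): [2, 0, 3, 4, 5, 7, 1, 6, 8]
After 7 (swap(3, 4)): [2, 0, 3, 5, 4, 7, 1, 6, 8]
After 8 (rotate_left(0, 7, k=3)): [5, 4, 7, 1, 6, 2, 0, 3, 8]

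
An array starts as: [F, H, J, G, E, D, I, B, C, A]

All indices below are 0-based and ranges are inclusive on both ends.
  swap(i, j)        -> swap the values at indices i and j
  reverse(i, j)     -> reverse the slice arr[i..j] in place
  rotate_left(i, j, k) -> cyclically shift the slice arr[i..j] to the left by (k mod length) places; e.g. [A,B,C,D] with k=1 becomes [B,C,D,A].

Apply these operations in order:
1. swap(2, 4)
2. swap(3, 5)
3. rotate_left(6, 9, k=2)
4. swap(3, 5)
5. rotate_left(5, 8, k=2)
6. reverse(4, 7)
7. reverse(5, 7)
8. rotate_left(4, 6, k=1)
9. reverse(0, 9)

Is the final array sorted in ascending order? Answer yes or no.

Answer: no

Derivation:
After 1 (swap(2, 4)): [F, H, E, G, J, D, I, B, C, A]
After 2 (swap(3, 5)): [F, H, E, D, J, G, I, B, C, A]
After 3 (rotate_left(6, 9, k=2)): [F, H, E, D, J, G, C, A, I, B]
After 4 (swap(3, 5)): [F, H, E, G, J, D, C, A, I, B]
After 5 (rotate_left(5, 8, k=2)): [F, H, E, G, J, A, I, D, C, B]
After 6 (reverse(4, 7)): [F, H, E, G, D, I, A, J, C, B]
After 7 (reverse(5, 7)): [F, H, E, G, D, J, A, I, C, B]
After 8 (rotate_left(4, 6, k=1)): [F, H, E, G, J, A, D, I, C, B]
After 9 (reverse(0, 9)): [B, C, I, D, A, J, G, E, H, F]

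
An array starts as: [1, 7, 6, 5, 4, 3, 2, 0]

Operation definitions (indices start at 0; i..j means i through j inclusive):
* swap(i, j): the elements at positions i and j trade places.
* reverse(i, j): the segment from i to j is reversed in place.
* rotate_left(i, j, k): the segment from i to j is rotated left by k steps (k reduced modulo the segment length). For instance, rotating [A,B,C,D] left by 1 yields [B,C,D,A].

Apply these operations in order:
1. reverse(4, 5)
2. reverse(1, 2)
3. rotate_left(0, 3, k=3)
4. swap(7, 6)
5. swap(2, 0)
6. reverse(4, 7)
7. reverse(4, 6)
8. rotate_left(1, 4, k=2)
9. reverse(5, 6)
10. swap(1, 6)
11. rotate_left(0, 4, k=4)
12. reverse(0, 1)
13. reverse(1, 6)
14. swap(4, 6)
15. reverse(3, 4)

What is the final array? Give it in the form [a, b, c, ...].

After 1 (reverse(4, 5)): [1, 7, 6, 5, 3, 4, 2, 0]
After 2 (reverse(1, 2)): [1, 6, 7, 5, 3, 4, 2, 0]
After 3 (rotate_left(0, 3, k=3)): [5, 1, 6, 7, 3, 4, 2, 0]
After 4 (swap(7, 6)): [5, 1, 6, 7, 3, 4, 0, 2]
After 5 (swap(2, 0)): [6, 1, 5, 7, 3, 4, 0, 2]
After 6 (reverse(4, 7)): [6, 1, 5, 7, 2, 0, 4, 3]
After 7 (reverse(4, 6)): [6, 1, 5, 7, 4, 0, 2, 3]
After 8 (rotate_left(1, 4, k=2)): [6, 7, 4, 1, 5, 0, 2, 3]
After 9 (reverse(5, 6)): [6, 7, 4, 1, 5, 2, 0, 3]
After 10 (swap(1, 6)): [6, 0, 4, 1, 5, 2, 7, 3]
After 11 (rotate_left(0, 4, k=4)): [5, 6, 0, 4, 1, 2, 7, 3]
After 12 (reverse(0, 1)): [6, 5, 0, 4, 1, 2, 7, 3]
After 13 (reverse(1, 6)): [6, 7, 2, 1, 4, 0, 5, 3]
After 14 (swap(4, 6)): [6, 7, 2, 1, 5, 0, 4, 3]
After 15 (reverse(3, 4)): [6, 7, 2, 5, 1, 0, 4, 3]

Answer: [6, 7, 2, 5, 1, 0, 4, 3]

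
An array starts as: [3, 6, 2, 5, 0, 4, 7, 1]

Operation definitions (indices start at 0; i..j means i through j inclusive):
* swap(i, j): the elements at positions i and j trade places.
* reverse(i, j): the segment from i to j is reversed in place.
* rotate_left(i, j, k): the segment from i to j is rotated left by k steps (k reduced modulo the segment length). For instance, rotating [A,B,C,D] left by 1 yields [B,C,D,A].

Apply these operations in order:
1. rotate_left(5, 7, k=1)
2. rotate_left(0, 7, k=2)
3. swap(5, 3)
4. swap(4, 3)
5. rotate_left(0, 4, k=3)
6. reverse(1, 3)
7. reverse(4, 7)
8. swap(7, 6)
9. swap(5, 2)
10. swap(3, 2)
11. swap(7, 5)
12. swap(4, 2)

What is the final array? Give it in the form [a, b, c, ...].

Answer: [1, 5, 6, 3, 4, 7, 0, 2]

Derivation:
After 1 (rotate_left(5, 7, k=1)): [3, 6, 2, 5, 0, 7, 1, 4]
After 2 (rotate_left(0, 7, k=2)): [2, 5, 0, 7, 1, 4, 3, 6]
After 3 (swap(5, 3)): [2, 5, 0, 4, 1, 7, 3, 6]
After 4 (swap(4, 3)): [2, 5, 0, 1, 4, 7, 3, 6]
After 5 (rotate_left(0, 4, k=3)): [1, 4, 2, 5, 0, 7, 3, 6]
After 6 (reverse(1, 3)): [1, 5, 2, 4, 0, 7, 3, 6]
After 7 (reverse(4, 7)): [1, 5, 2, 4, 6, 3, 7, 0]
After 8 (swap(7, 6)): [1, 5, 2, 4, 6, 3, 0, 7]
After 9 (swap(5, 2)): [1, 5, 3, 4, 6, 2, 0, 7]
After 10 (swap(3, 2)): [1, 5, 4, 3, 6, 2, 0, 7]
After 11 (swap(7, 5)): [1, 5, 4, 3, 6, 7, 0, 2]
After 12 (swap(4, 2)): [1, 5, 6, 3, 4, 7, 0, 2]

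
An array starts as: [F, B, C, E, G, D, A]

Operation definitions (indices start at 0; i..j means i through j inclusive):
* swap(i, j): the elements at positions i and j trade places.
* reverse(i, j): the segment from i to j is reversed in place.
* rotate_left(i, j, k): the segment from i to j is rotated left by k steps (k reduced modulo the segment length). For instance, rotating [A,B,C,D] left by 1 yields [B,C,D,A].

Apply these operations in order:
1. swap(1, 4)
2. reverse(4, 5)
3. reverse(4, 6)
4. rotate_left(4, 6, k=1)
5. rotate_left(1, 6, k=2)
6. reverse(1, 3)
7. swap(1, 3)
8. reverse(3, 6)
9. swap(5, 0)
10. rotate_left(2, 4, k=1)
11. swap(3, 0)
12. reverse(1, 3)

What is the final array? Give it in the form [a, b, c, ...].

After 1 (swap(1, 4)): [F, G, C, E, B, D, A]
After 2 (reverse(4, 5)): [F, G, C, E, D, B, A]
After 3 (reverse(4, 6)): [F, G, C, E, A, B, D]
After 4 (rotate_left(4, 6, k=1)): [F, G, C, E, B, D, A]
After 5 (rotate_left(1, 6, k=2)): [F, E, B, D, A, G, C]
After 6 (reverse(1, 3)): [F, D, B, E, A, G, C]
After 7 (swap(1, 3)): [F, E, B, D, A, G, C]
After 8 (reverse(3, 6)): [F, E, B, C, G, A, D]
After 9 (swap(5, 0)): [A, E, B, C, G, F, D]
After 10 (rotate_left(2, 4, k=1)): [A, E, C, G, B, F, D]
After 11 (swap(3, 0)): [G, E, C, A, B, F, D]
After 12 (reverse(1, 3)): [G, A, C, E, B, F, D]

Answer: [G, A, C, E, B, F, D]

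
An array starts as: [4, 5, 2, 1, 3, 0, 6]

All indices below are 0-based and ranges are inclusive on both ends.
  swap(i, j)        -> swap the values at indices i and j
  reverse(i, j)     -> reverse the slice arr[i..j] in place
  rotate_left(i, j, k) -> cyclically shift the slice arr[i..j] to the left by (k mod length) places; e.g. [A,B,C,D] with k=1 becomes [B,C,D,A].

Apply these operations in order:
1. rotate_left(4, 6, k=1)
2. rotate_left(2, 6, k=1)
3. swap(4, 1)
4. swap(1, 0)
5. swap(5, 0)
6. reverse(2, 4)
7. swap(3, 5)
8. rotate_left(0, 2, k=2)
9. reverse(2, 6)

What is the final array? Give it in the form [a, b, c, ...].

Answer: [5, 3, 2, 0, 1, 6, 4]

Derivation:
After 1 (rotate_left(4, 6, k=1)): [4, 5, 2, 1, 0, 6, 3]
After 2 (rotate_left(2, 6, k=1)): [4, 5, 1, 0, 6, 3, 2]
After 3 (swap(4, 1)): [4, 6, 1, 0, 5, 3, 2]
After 4 (swap(1, 0)): [6, 4, 1, 0, 5, 3, 2]
After 5 (swap(5, 0)): [3, 4, 1, 0, 5, 6, 2]
After 6 (reverse(2, 4)): [3, 4, 5, 0, 1, 6, 2]
After 7 (swap(3, 5)): [3, 4, 5, 6, 1, 0, 2]
After 8 (rotate_left(0, 2, k=2)): [5, 3, 4, 6, 1, 0, 2]
After 9 (reverse(2, 6)): [5, 3, 2, 0, 1, 6, 4]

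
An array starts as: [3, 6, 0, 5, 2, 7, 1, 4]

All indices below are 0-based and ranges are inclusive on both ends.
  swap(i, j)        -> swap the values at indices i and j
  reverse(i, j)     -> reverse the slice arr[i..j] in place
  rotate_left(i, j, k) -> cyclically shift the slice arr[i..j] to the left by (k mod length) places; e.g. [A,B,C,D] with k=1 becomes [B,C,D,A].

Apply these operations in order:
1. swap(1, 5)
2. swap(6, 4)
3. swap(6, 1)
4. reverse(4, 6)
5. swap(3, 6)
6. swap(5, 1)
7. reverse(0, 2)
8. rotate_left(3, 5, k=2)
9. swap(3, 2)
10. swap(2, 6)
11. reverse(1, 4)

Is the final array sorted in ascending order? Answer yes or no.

After 1 (swap(1, 5)): [3, 7, 0, 5, 2, 6, 1, 4]
After 2 (swap(6, 4)): [3, 7, 0, 5, 1, 6, 2, 4]
After 3 (swap(6, 1)): [3, 2, 0, 5, 1, 6, 7, 4]
After 4 (reverse(4, 6)): [3, 2, 0, 5, 7, 6, 1, 4]
After 5 (swap(3, 6)): [3, 2, 0, 1, 7, 6, 5, 4]
After 6 (swap(5, 1)): [3, 6, 0, 1, 7, 2, 5, 4]
After 7 (reverse(0, 2)): [0, 6, 3, 1, 7, 2, 5, 4]
After 8 (rotate_left(3, 5, k=2)): [0, 6, 3, 2, 1, 7, 5, 4]
After 9 (swap(3, 2)): [0, 6, 2, 3, 1, 7, 5, 4]
After 10 (swap(2, 6)): [0, 6, 5, 3, 1, 7, 2, 4]
After 11 (reverse(1, 4)): [0, 1, 3, 5, 6, 7, 2, 4]

Answer: no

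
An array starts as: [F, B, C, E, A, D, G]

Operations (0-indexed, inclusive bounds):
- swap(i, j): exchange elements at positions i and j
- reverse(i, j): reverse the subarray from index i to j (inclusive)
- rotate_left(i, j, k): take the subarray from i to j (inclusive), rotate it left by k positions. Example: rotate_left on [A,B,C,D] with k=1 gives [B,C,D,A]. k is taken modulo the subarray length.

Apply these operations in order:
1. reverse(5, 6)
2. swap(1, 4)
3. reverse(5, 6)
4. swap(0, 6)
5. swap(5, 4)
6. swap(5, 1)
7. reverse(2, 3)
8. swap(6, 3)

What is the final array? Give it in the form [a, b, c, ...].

After 1 (reverse(5, 6)): [F, B, C, E, A, G, D]
After 2 (swap(1, 4)): [F, A, C, E, B, G, D]
After 3 (reverse(5, 6)): [F, A, C, E, B, D, G]
After 4 (swap(0, 6)): [G, A, C, E, B, D, F]
After 5 (swap(5, 4)): [G, A, C, E, D, B, F]
After 6 (swap(5, 1)): [G, B, C, E, D, A, F]
After 7 (reverse(2, 3)): [G, B, E, C, D, A, F]
After 8 (swap(6, 3)): [G, B, E, F, D, A, C]

Answer: [G, B, E, F, D, A, C]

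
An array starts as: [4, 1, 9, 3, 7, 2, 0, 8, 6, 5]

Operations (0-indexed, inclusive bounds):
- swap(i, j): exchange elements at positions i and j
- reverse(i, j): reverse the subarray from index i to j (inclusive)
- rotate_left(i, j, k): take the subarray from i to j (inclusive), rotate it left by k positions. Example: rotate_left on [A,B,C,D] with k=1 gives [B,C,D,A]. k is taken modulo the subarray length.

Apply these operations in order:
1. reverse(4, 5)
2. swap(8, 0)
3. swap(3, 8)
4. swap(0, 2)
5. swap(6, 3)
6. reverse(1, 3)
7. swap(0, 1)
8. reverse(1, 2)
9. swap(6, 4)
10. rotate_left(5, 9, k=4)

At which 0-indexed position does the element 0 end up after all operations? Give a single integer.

After 1 (reverse(4, 5)): [4, 1, 9, 3, 2, 7, 0, 8, 6, 5]
After 2 (swap(8, 0)): [6, 1, 9, 3, 2, 7, 0, 8, 4, 5]
After 3 (swap(3, 8)): [6, 1, 9, 4, 2, 7, 0, 8, 3, 5]
After 4 (swap(0, 2)): [9, 1, 6, 4, 2, 7, 0, 8, 3, 5]
After 5 (swap(6, 3)): [9, 1, 6, 0, 2, 7, 4, 8, 3, 5]
After 6 (reverse(1, 3)): [9, 0, 6, 1, 2, 7, 4, 8, 3, 5]
After 7 (swap(0, 1)): [0, 9, 6, 1, 2, 7, 4, 8, 3, 5]
After 8 (reverse(1, 2)): [0, 6, 9, 1, 2, 7, 4, 8, 3, 5]
After 9 (swap(6, 4)): [0, 6, 9, 1, 4, 7, 2, 8, 3, 5]
After 10 (rotate_left(5, 9, k=4)): [0, 6, 9, 1, 4, 5, 7, 2, 8, 3]

Answer: 0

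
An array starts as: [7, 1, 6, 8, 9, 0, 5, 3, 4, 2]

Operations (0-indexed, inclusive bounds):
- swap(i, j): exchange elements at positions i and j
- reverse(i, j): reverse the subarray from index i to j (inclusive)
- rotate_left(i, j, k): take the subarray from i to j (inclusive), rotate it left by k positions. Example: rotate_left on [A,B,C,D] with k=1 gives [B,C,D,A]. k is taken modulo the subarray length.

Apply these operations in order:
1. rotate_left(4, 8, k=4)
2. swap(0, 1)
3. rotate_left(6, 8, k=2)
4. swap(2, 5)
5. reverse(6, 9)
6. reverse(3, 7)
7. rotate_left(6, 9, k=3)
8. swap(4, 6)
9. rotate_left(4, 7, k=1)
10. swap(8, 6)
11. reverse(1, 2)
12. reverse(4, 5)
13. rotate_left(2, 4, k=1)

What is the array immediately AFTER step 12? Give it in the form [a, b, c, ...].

Answer: [1, 9, 7, 5, 2, 6, 8, 3, 4, 0]

Derivation:
After 1 (rotate_left(4, 8, k=4)): [7, 1, 6, 8, 4, 9, 0, 5, 3, 2]
After 2 (swap(0, 1)): [1, 7, 6, 8, 4, 9, 0, 5, 3, 2]
After 3 (rotate_left(6, 8, k=2)): [1, 7, 6, 8, 4, 9, 3, 0, 5, 2]
After 4 (swap(2, 5)): [1, 7, 9, 8, 4, 6, 3, 0, 5, 2]
After 5 (reverse(6, 9)): [1, 7, 9, 8, 4, 6, 2, 5, 0, 3]
After 6 (reverse(3, 7)): [1, 7, 9, 5, 2, 6, 4, 8, 0, 3]
After 7 (rotate_left(6, 9, k=3)): [1, 7, 9, 5, 2, 6, 3, 4, 8, 0]
After 8 (swap(4, 6)): [1, 7, 9, 5, 3, 6, 2, 4, 8, 0]
After 9 (rotate_left(4, 7, k=1)): [1, 7, 9, 5, 6, 2, 4, 3, 8, 0]
After 10 (swap(8, 6)): [1, 7, 9, 5, 6, 2, 8, 3, 4, 0]
After 11 (reverse(1, 2)): [1, 9, 7, 5, 6, 2, 8, 3, 4, 0]
After 12 (reverse(4, 5)): [1, 9, 7, 5, 2, 6, 8, 3, 4, 0]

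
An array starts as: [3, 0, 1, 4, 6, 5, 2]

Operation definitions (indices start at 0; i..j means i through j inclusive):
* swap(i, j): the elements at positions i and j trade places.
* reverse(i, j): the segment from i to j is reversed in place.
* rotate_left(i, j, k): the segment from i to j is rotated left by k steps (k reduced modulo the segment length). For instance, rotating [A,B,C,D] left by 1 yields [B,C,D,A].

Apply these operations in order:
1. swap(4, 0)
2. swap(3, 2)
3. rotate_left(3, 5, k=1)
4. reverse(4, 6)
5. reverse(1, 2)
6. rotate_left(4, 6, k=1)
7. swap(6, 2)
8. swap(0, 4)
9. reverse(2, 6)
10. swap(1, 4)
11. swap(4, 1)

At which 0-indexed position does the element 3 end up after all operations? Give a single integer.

After 1 (swap(4, 0)): [6, 0, 1, 4, 3, 5, 2]
After 2 (swap(3, 2)): [6, 0, 4, 1, 3, 5, 2]
After 3 (rotate_left(3, 5, k=1)): [6, 0, 4, 3, 5, 1, 2]
After 4 (reverse(4, 6)): [6, 0, 4, 3, 2, 1, 5]
After 5 (reverse(1, 2)): [6, 4, 0, 3, 2, 1, 5]
After 6 (rotate_left(4, 6, k=1)): [6, 4, 0, 3, 1, 5, 2]
After 7 (swap(6, 2)): [6, 4, 2, 3, 1, 5, 0]
After 8 (swap(0, 4)): [1, 4, 2, 3, 6, 5, 0]
After 9 (reverse(2, 6)): [1, 4, 0, 5, 6, 3, 2]
After 10 (swap(1, 4)): [1, 6, 0, 5, 4, 3, 2]
After 11 (swap(4, 1)): [1, 4, 0, 5, 6, 3, 2]

Answer: 5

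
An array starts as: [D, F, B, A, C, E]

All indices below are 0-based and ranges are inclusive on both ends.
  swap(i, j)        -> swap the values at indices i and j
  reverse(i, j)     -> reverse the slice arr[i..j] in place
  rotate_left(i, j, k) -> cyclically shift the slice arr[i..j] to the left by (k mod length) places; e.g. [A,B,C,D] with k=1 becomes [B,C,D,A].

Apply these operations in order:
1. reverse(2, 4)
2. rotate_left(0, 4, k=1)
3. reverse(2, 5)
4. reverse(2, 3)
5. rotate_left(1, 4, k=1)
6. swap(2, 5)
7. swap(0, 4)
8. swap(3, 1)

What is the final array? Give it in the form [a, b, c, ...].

Answer: [C, B, A, D, F, E]

Derivation:
After 1 (reverse(2, 4)): [D, F, C, A, B, E]
After 2 (rotate_left(0, 4, k=1)): [F, C, A, B, D, E]
After 3 (reverse(2, 5)): [F, C, E, D, B, A]
After 4 (reverse(2, 3)): [F, C, D, E, B, A]
After 5 (rotate_left(1, 4, k=1)): [F, D, E, B, C, A]
After 6 (swap(2, 5)): [F, D, A, B, C, E]
After 7 (swap(0, 4)): [C, D, A, B, F, E]
After 8 (swap(3, 1)): [C, B, A, D, F, E]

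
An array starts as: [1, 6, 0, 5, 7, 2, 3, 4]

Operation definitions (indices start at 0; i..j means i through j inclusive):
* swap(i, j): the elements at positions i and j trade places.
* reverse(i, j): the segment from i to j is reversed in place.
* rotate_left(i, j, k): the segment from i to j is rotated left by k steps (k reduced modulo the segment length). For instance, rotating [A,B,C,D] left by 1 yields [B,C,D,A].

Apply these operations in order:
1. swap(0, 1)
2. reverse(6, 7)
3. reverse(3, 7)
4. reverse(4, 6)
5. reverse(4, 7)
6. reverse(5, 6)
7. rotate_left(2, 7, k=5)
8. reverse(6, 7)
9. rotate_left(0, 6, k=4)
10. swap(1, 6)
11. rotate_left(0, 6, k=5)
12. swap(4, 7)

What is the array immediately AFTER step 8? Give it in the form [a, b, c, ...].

Answer: [6, 1, 7, 0, 3, 5, 4, 2]

Derivation:
After 1 (swap(0, 1)): [6, 1, 0, 5, 7, 2, 3, 4]
After 2 (reverse(6, 7)): [6, 1, 0, 5, 7, 2, 4, 3]
After 3 (reverse(3, 7)): [6, 1, 0, 3, 4, 2, 7, 5]
After 4 (reverse(4, 6)): [6, 1, 0, 3, 7, 2, 4, 5]
After 5 (reverse(4, 7)): [6, 1, 0, 3, 5, 4, 2, 7]
After 6 (reverse(5, 6)): [6, 1, 0, 3, 5, 2, 4, 7]
After 7 (rotate_left(2, 7, k=5)): [6, 1, 7, 0, 3, 5, 2, 4]
After 8 (reverse(6, 7)): [6, 1, 7, 0, 3, 5, 4, 2]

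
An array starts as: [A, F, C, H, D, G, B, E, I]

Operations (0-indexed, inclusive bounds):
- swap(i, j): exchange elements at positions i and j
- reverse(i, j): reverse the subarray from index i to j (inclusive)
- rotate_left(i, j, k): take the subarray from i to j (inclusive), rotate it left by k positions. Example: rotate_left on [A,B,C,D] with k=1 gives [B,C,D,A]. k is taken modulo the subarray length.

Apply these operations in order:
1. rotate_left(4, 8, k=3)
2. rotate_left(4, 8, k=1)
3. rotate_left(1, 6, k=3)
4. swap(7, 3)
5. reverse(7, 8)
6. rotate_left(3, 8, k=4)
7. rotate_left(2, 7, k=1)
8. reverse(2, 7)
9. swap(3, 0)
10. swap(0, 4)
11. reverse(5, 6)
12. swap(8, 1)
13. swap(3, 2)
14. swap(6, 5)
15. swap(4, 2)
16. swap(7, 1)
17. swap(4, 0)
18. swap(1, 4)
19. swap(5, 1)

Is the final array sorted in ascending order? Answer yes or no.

After 1 (rotate_left(4, 8, k=3)): [A, F, C, H, E, I, D, G, B]
After 2 (rotate_left(4, 8, k=1)): [A, F, C, H, I, D, G, B, E]
After 3 (rotate_left(1, 6, k=3)): [A, I, D, G, F, C, H, B, E]
After 4 (swap(7, 3)): [A, I, D, B, F, C, H, G, E]
After 5 (reverse(7, 8)): [A, I, D, B, F, C, H, E, G]
After 6 (rotate_left(3, 8, k=4)): [A, I, D, E, G, B, F, C, H]
After 7 (rotate_left(2, 7, k=1)): [A, I, E, G, B, F, C, D, H]
After 8 (reverse(2, 7)): [A, I, D, C, F, B, G, E, H]
After 9 (swap(3, 0)): [C, I, D, A, F, B, G, E, H]
After 10 (swap(0, 4)): [F, I, D, A, C, B, G, E, H]
After 11 (reverse(5, 6)): [F, I, D, A, C, G, B, E, H]
After 12 (swap(8, 1)): [F, H, D, A, C, G, B, E, I]
After 13 (swap(3, 2)): [F, H, A, D, C, G, B, E, I]
After 14 (swap(6, 5)): [F, H, A, D, C, B, G, E, I]
After 15 (swap(4, 2)): [F, H, C, D, A, B, G, E, I]
After 16 (swap(7, 1)): [F, E, C, D, A, B, G, H, I]
After 17 (swap(4, 0)): [A, E, C, D, F, B, G, H, I]
After 18 (swap(1, 4)): [A, F, C, D, E, B, G, H, I]
After 19 (swap(5, 1)): [A, B, C, D, E, F, G, H, I]

Answer: yes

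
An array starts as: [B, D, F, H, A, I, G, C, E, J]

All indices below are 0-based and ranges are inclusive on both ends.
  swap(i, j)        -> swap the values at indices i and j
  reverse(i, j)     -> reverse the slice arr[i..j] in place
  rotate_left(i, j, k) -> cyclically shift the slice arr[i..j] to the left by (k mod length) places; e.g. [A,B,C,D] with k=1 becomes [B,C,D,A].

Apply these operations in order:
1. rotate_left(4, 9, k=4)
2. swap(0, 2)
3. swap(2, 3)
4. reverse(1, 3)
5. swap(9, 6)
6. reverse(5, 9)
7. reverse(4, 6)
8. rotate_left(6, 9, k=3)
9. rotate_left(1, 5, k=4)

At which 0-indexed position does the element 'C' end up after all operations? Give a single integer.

After 1 (rotate_left(4, 9, k=4)): [B, D, F, H, E, J, A, I, G, C]
After 2 (swap(0, 2)): [F, D, B, H, E, J, A, I, G, C]
After 3 (swap(2, 3)): [F, D, H, B, E, J, A, I, G, C]
After 4 (reverse(1, 3)): [F, B, H, D, E, J, A, I, G, C]
After 5 (swap(9, 6)): [F, B, H, D, E, J, C, I, G, A]
After 6 (reverse(5, 9)): [F, B, H, D, E, A, G, I, C, J]
After 7 (reverse(4, 6)): [F, B, H, D, G, A, E, I, C, J]
After 8 (rotate_left(6, 9, k=3)): [F, B, H, D, G, A, J, E, I, C]
After 9 (rotate_left(1, 5, k=4)): [F, A, B, H, D, G, J, E, I, C]

Answer: 9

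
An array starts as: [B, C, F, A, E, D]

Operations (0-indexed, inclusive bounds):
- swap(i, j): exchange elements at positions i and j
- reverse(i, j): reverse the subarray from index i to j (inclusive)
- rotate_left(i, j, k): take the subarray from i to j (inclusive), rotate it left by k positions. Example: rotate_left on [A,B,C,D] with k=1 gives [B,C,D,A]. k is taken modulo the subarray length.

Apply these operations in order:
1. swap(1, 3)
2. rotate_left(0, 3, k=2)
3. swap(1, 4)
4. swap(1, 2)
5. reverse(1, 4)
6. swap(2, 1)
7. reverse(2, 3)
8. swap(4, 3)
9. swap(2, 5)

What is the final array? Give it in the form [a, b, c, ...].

Answer: [F, A, D, B, C, E]

Derivation:
After 1 (swap(1, 3)): [B, A, F, C, E, D]
After 2 (rotate_left(0, 3, k=2)): [F, C, B, A, E, D]
After 3 (swap(1, 4)): [F, E, B, A, C, D]
After 4 (swap(1, 2)): [F, B, E, A, C, D]
After 5 (reverse(1, 4)): [F, C, A, E, B, D]
After 6 (swap(2, 1)): [F, A, C, E, B, D]
After 7 (reverse(2, 3)): [F, A, E, C, B, D]
After 8 (swap(4, 3)): [F, A, E, B, C, D]
After 9 (swap(2, 5)): [F, A, D, B, C, E]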